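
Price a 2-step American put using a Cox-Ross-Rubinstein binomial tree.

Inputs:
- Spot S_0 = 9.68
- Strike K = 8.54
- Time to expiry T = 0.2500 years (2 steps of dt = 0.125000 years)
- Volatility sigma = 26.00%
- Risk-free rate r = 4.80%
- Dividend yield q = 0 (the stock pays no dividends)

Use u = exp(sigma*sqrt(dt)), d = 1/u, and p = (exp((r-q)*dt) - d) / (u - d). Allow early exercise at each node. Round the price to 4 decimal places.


dt = T/N = 0.125000
u = exp(sigma*sqrt(dt)) = 1.096281; d = 1/u = 0.912175
p = (exp((r-q)*dt) - d) / (u - d) = 0.509723
Discount per step: exp(-r*dt) = 0.994018
Stock lattice S(k, i) with i counting down-moves:
  k=0: S(0,0) = 9.6800
  k=1: S(1,0) = 10.6120; S(1,1) = 8.8298
  k=2: S(2,0) = 11.6337; S(2,1) = 9.6800; S(2,2) = 8.0544
Terminal payoffs V(N, i) = max(K - S_T, 0):
  V(2,0) = 0.000000; V(2,1) = 0.000000; V(2,2) = 0.485635
Backward induction: V(k, i) = exp(-r*dt) * [p * V(k+1, i) + (1-p) * V(k+1, i+1)]; then take max(V_cont, immediate exercise) for American.
  V(1,0) = exp(-r*dt) * [p*0.000000 + (1-p)*0.000000] = 0.000000; exercise = 0.000000; V(1,0) = max -> 0.000000
  V(1,1) = exp(-r*dt) * [p*0.000000 + (1-p)*0.485635] = 0.236672; exercise = 0.000000; V(1,1) = max -> 0.236672
  V(0,0) = exp(-r*dt) * [p*0.000000 + (1-p)*0.236672] = 0.115341; exercise = 0.000000; V(0,0) = max -> 0.115341

Answer: Price = V(0,0) = 0.1153


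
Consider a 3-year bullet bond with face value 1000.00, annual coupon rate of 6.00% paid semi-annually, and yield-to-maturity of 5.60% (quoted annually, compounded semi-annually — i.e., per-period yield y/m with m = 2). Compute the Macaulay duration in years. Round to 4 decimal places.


Answer: Macaulay duration = 2.7912 years

Derivation:
Coupon per period c = face * coupon_rate / m = 30.000000
Periods per year m = 2; per-period yield y/m = 0.028000
Number of cashflows N = 6
Cashflows (t years, CF_t, discount factor 1/(1+y/m)^(m*t), PV):
  t = 0.5000: CF_t = 30.000000, DF = 0.972763, PV = 29.182879
  t = 1.0000: CF_t = 30.000000, DF = 0.946267, PV = 28.388015
  t = 1.5000: CF_t = 30.000000, DF = 0.920493, PV = 27.614801
  t = 2.0000: CF_t = 30.000000, DF = 0.895422, PV = 26.862646
  t = 2.5000: CF_t = 30.000000, DF = 0.871033, PV = 26.130979
  t = 3.0000: CF_t = 1030.000000, DF = 0.847308, PV = 872.727250
Price P = sum_t PV_t = 1010.906571
Macaulay numerator sum_t t * PV_t:
  t * PV_t at t = 0.5000: 14.591440
  t * PV_t at t = 1.0000: 28.388015
  t * PV_t at t = 1.5000: 41.422201
  t * PV_t at t = 2.0000: 53.725293
  t * PV_t at t = 2.5000: 65.327448
  t * PV_t at t = 3.0000: 2618.181751
Macaulay duration D = (sum_t t * PV_t) / P = 2821.636147 / 1010.906571 = 2.791194


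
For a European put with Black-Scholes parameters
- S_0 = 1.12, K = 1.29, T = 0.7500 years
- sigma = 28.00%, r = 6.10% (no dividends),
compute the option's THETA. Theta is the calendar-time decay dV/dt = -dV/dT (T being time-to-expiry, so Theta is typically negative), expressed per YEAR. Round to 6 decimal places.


Answer: Theta = -0.017210

Derivation:
d1 = -0.2728538116; d2 = -0.5153409247
phi(d1) = 0.3843648165; exp(-qT) = 1.0000000000; exp(-rT) = 0.9552807525
Theta = -S*exp(-qT)*phi(d1)*sigma/(2*sqrt(T)) + r*K*exp(-rT)*N(-d2) - q*S*exp(-qT)*N(-d1)
N(-d1) = 0.6075172037; N(-d2) = 0.6968425971; sqrt(T) = 0.8660254038
Term 1 = -1.1200 * 1.0000000000 * 0.3843648165 * 0.2800 / (2 * 0.8660254038) = -0.0695919577
Term 2 = 0.0610 * 1.2900 * 0.9552807525 * 0.6968425971 = 0.0523823844
Term 3 = 0 (no dividend yield, q = 0)
Theta = -0.0695919577 + (0.0523823844) + (0.0000000000) = -0.017210


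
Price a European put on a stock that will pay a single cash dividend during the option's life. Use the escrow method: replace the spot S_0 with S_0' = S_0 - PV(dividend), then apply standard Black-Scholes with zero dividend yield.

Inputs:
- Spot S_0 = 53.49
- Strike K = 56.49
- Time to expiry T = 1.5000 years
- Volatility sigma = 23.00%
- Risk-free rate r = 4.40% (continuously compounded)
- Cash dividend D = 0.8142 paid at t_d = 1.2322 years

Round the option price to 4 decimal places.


Answer: Price = 5.9961

Derivation:
PV(D) = D * exp(-r * t_d) = 0.8142 * 0.94722673 = 0.77123200
S_0' = S_0 - PV(D) = 53.4900 - 0.77123200 = 52.71876800
d1 = (ln(S_0'/K) + (r + sigma^2/2)*T) / (sigma*sqrt(T)) = 0.12986872
d2 = d1 - sigma*sqrt(T) = -0.15182261
exp(-rT) = 0.93613086
N(-d1) = 0.44833515; N(-d2) = 0.56033657
P = K * exp(-rT) * N(-d2) - S_0' * N(-d1) = 56.4900 * 0.93613086 * 0.56033657 - 52.71876800 * 0.44833515 = 5.9961


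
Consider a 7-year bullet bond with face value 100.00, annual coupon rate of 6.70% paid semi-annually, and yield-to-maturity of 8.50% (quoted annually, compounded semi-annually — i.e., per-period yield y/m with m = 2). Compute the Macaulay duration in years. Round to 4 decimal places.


Answer: Macaulay duration = 5.6228 years

Derivation:
Coupon per period c = face * coupon_rate / m = 3.350000
Periods per year m = 2; per-period yield y/m = 0.042500
Number of cashflows N = 14
Cashflows (t years, CF_t, discount factor 1/(1+y/m)^(m*t), PV):
  t = 0.5000: CF_t = 3.350000, DF = 0.959233, PV = 3.213429
  t = 1.0000: CF_t = 3.350000, DF = 0.920127, PV = 3.082426
  t = 1.5000: CF_t = 3.350000, DF = 0.882616, PV = 2.956764
  t = 2.0000: CF_t = 3.350000, DF = 0.846634, PV = 2.836224
  t = 2.5000: CF_t = 3.350000, DF = 0.812119, PV = 2.720599
  t = 3.0000: CF_t = 3.350000, DF = 0.779011, PV = 2.609687
  t = 3.5000: CF_t = 3.350000, DF = 0.747253, PV = 2.503297
  t = 4.0000: CF_t = 3.350000, DF = 0.716789, PV = 2.401244
  t = 4.5000: CF_t = 3.350000, DF = 0.687568, PV = 2.303352
  t = 5.0000: CF_t = 3.350000, DF = 0.659537, PV = 2.209450
  t = 5.5000: CF_t = 3.350000, DF = 0.632650, PV = 2.119376
  t = 6.0000: CF_t = 3.350000, DF = 0.606858, PV = 2.032975
  t = 6.5000: CF_t = 3.350000, DF = 0.582118, PV = 1.950096
  t = 7.0000: CF_t = 103.350000, DF = 0.558387, PV = 57.709271
Price P = sum_t PV_t = 90.648190
Macaulay numerator sum_t t * PV_t:
  t * PV_t at t = 0.5000: 1.606715
  t * PV_t at t = 1.0000: 3.082426
  t * PV_t at t = 1.5000: 4.435146
  t * PV_t at t = 2.0000: 5.672448
  t * PV_t at t = 2.5000: 6.801497
  t * PV_t at t = 3.0000: 7.829061
  t * PV_t at t = 3.5000: 8.761539
  t * PV_t at t = 4.0000: 9.604976
  t * PV_t at t = 4.5000: 10.365082
  t * PV_t at t = 5.0000: 11.047250
  t * PV_t at t = 5.5000: 11.656571
  t * PV_t at t = 6.0000: 12.197850
  t * PV_t at t = 6.5000: 12.675624
  t * PV_t at t = 7.0000: 403.964899
Macaulay duration D = (sum_t t * PV_t) / P = 509.701083 / 90.648190 = 5.622849


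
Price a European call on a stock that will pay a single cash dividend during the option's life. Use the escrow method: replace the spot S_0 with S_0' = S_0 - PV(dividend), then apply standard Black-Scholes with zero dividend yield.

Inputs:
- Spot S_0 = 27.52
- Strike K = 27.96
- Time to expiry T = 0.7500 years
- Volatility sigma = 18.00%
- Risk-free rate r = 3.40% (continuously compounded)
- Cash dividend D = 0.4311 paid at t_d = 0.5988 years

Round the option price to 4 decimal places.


PV(D) = D * exp(-r * t_d) = 0.4311 * 0.97984665 = 0.42241189
S_0' = S_0 - PV(D) = 27.5200 - 0.42241189 = 27.09758811
d1 = (ln(S_0'/K) + (r + sigma^2/2)*T) / (sigma*sqrt(T)) = 0.04054158
d2 = d1 - sigma*sqrt(T) = -0.11534299
exp(-rT) = 0.97482238
N(d1) = 0.51616932; N(d2) = 0.45408663
C = S_0' * N(d1) - K * exp(-rT) * N(d2) = 27.09758811 * 0.51616932 - 27.9600 * 0.97482238 * 0.45408663 = 1.6103

Answer: Price = 1.6103


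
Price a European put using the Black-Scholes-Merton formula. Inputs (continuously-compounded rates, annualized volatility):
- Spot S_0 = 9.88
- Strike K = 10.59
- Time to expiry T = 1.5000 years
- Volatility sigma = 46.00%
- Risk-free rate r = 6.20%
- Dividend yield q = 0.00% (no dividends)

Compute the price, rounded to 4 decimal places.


Answer: Price = 2.0526

Derivation:
d1 = (ln(S/K) + (r - q + 0.5*sigma^2) * T) / (sigma * sqrt(T)) = 0.32358532
d2 = d1 - sigma * sqrt(T) = -0.23979732
exp(-rT) = 0.91119350; exp(-qT) = 1.00000000
P = K * exp(-rT) * N(-d2) - S_0 * exp(-qT) * N(-d1)
N(-d1) = 0.37312600; N(-d2) = 0.59475631
P = 10.5900 * 0.91119350 * 0.59475631 - 9.8800 * 1.00000000 * 0.37312600 = 2.0526


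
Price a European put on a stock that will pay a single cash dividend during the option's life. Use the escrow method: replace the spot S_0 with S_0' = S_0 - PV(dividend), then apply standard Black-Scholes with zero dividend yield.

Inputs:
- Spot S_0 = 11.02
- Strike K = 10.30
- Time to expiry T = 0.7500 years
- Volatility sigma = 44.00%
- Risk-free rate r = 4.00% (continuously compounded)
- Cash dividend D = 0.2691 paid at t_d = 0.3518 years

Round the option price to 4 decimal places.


PV(D) = D * exp(-r * t_d) = 0.2691 * 0.98602655 = 0.26533974
S_0' = S_0 - PV(D) = 11.0200 - 0.26533974 = 10.75466026
d1 = (ln(S_0'/K) + (r + sigma^2/2)*T) / (sigma*sqrt(T)) = 0.38261338
d2 = d1 - sigma*sqrt(T) = 0.00156220
exp(-rT) = 0.97044553
N(-d1) = 0.35100323; N(-d2) = 0.49937677
P = K * exp(-rT) * N(-d2) - S_0' * N(-d1) = 10.3000 * 0.97044553 * 0.49937677 - 10.75466026 * 0.35100323 = 1.2166

Answer: Price = 1.2166


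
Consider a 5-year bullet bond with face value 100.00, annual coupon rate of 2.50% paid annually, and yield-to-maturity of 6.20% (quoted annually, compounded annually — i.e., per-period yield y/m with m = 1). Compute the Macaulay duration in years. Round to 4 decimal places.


Answer: Macaulay duration = 4.7372 years

Derivation:
Coupon per period c = face * coupon_rate / m = 2.500000
Periods per year m = 1; per-period yield y/m = 0.062000
Number of cashflows N = 5
Cashflows (t years, CF_t, discount factor 1/(1+y/m)^(m*t), PV):
  t = 1.0000: CF_t = 2.500000, DF = 0.941620, PV = 2.354049
  t = 2.0000: CF_t = 2.500000, DF = 0.886647, PV = 2.216619
  t = 3.0000: CF_t = 2.500000, DF = 0.834885, PV = 2.087211
  t = 4.0000: CF_t = 2.500000, DF = 0.786144, PV = 1.965359
  t = 5.0000: CF_t = 102.500000, DF = 0.740248, PV = 75.875450
Price P = sum_t PV_t = 84.498689
Macaulay numerator sum_t t * PV_t:
  t * PV_t at t = 1.0000: 2.354049
  t * PV_t at t = 2.0000: 4.433237
  t * PV_t at t = 3.0000: 6.261634
  t * PV_t at t = 4.0000: 7.861437
  t * PV_t at t = 5.0000: 379.377252
Macaulay duration D = (sum_t t * PV_t) / P = 400.287609 / 84.498689 = 4.737205


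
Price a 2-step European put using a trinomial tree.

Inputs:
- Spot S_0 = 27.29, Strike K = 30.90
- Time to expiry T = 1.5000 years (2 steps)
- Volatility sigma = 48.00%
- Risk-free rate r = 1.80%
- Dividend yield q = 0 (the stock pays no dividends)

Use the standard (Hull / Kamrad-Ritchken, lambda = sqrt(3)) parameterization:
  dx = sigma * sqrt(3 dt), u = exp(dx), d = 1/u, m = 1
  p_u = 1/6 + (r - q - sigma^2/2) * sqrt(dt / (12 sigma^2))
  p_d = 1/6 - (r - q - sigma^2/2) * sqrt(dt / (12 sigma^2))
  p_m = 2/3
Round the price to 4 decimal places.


dt = T/N = 0.750000; dx = sigma*sqrt(3*dt) = 0.720000
u = exp(dx) = 2.054433; d = 1/u = 0.486752
p_u = 0.116042, p_m = 0.666667, p_d = 0.217292
Discount per step: exp(-r*dt) = 0.986591
Stock lattice S(k, j) with j the centered position index:
  k=0: S(0,+0) = 27.2900
  k=1: S(1,-1) = 13.2835; S(1,+0) = 27.2900; S(1,+1) = 56.0655
  k=2: S(2,-2) = 6.4658; S(2,-1) = 13.2835; S(2,+0) = 27.2900; S(2,+1) = 56.0655; S(2,+2) = 115.1828
Terminal payoffs V(N, j) = max(K - S_T, 0):
  V(2,-2) = 24.434241; V(2,-1) = 17.616531; V(2,+0) = 3.610000; V(2,+1) = 0.000000; V(2,+2) = 0.000000
Backward induction: V(k, j) = exp(-r*dt) * [p_u * V(k+1, j+1) + p_m * V(k+1, j) + p_d * V(k+1, j-1)]
  V(1,-1) = exp(-r*dt) * [p_u*3.610000 + p_m*17.616531 + p_d*24.434241] = 17.238326
  V(1,+0) = exp(-r*dt) * [p_u*0.000000 + p_m*3.610000 + p_d*17.616531] = 6.150991
  V(1,+1) = exp(-r*dt) * [p_u*0.000000 + p_m*0.000000 + p_d*3.610000] = 0.773904
  V(0,+0) = exp(-r*dt) * [p_u*0.773904 + p_m*6.150991 + p_d*17.238326] = 7.829791

Answer: Price = V(0,0) = 7.8298


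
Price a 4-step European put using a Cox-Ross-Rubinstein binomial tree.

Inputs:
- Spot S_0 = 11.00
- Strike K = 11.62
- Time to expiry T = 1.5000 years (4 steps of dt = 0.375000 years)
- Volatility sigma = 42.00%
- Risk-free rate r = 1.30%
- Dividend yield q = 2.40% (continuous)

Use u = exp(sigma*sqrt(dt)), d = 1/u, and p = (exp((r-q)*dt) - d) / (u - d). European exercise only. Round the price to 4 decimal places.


Answer: Price = V(0,0) = 2.6091

Derivation:
dt = T/N = 0.375000
u = exp(sigma*sqrt(dt)) = 1.293299; d = 1/u = 0.773216
p = (exp((r-q)*dt) - d) / (u - d) = 0.428138
Discount per step: exp(-r*dt) = 0.995137
Stock lattice S(k, i) with i counting down-moves:
  k=0: S(0,0) = 11.0000
  k=1: S(1,0) = 14.2263; S(1,1) = 8.5054
  k=2: S(2,0) = 18.3988; S(2,1) = 11.0000; S(2,2) = 6.5765
  k=3: S(3,0) = 23.7952; S(3,1) = 14.2263; S(3,2) = 8.5054; S(3,3) = 5.0851
  k=4: S(4,0) = 30.7743; S(4,1) = 18.3988; S(4,2) = 11.0000; S(4,3) = 6.5765; S(4,4) = 3.9318
Terminal payoffs V(N, i) = max(K - S_T, 0):
  V(4,0) = 0.000000; V(4,1) = 0.000000; V(4,2) = 0.620000; V(4,3) = 5.043502; V(4,4) = 7.688152
Backward induction: V(k, i) = exp(-r*dt) * [p * V(k+1, i) + (1-p) * V(k+1, i+1)].
  V(3,0) = exp(-r*dt) * [p*0.000000 + (1-p)*0.000000] = 0.000000
  V(3,1) = exp(-r*dt) * [p*0.000000 + (1-p)*0.620000] = 0.352830
  V(3,2) = exp(-r*dt) * [p*0.620000 + (1-p)*5.043502] = 3.134316
  V(3,3) = exp(-r*dt) * [p*5.043502 + (1-p)*7.688152] = 6.523995
  V(2,0) = exp(-r*dt) * [p*0.000000 + (1-p)*0.352830] = 0.200789
  V(2,1) = exp(-r*dt) * [p*0.352830 + (1-p)*3.134316] = 1.934005
  V(2,2) = exp(-r*dt) * [p*3.134316 + (1-p)*6.523995] = 5.048075
  V(1,0) = exp(-r*dt) * [p*0.200789 + (1-p)*1.934005] = 1.186153
  V(1,1) = exp(-r*dt) * [p*1.934005 + (1-p)*5.048075] = 3.696758
  V(0,0) = exp(-r*dt) * [p*1.186153 + (1-p)*3.696758] = 2.609122


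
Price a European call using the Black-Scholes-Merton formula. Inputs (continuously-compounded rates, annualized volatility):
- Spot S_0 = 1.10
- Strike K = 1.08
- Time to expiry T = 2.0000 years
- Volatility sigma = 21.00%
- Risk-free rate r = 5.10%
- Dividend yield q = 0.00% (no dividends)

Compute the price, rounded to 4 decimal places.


d1 = (ln(S/K) + (r - q + 0.5*sigma^2) * T) / (sigma * sqrt(T)) = 0.55372905
d2 = d1 - sigma * sqrt(T) = 0.25674420
exp(-rT) = 0.90302955; exp(-qT) = 1.00000000
C = S_0 * exp(-qT) * N(d1) - K * exp(-rT) * N(d2)
N(d1) = 0.71011786; N(d2) = 0.60131188
C = 1.1000 * 1.00000000 * 0.71011786 - 1.0800 * 0.90302955 * 0.60131188 = 0.1947

Answer: Price = 0.1947


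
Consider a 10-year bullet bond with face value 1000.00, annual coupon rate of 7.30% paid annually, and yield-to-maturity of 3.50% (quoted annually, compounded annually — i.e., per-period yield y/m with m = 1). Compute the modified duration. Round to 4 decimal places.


Answer: Modified duration = 7.5298

Derivation:
Coupon per period c = face * coupon_rate / m = 73.000000
Periods per year m = 1; per-period yield y/m = 0.035000
Number of cashflows N = 10
Cashflows (t years, CF_t, discount factor 1/(1+y/m)^(m*t), PV):
  t = 1.0000: CF_t = 73.000000, DF = 0.966184, PV = 70.531401
  t = 2.0000: CF_t = 73.000000, DF = 0.933511, PV = 68.146281
  t = 3.0000: CF_t = 73.000000, DF = 0.901943, PV = 65.841818
  t = 4.0000: CF_t = 73.000000, DF = 0.871442, PV = 63.615283
  t = 5.0000: CF_t = 73.000000, DF = 0.841973, PV = 61.464041
  t = 6.0000: CF_t = 73.000000, DF = 0.813501, PV = 59.385547
  t = 7.0000: CF_t = 73.000000, DF = 0.785991, PV = 57.377340
  t = 8.0000: CF_t = 73.000000, DF = 0.759412, PV = 55.437044
  t = 9.0000: CF_t = 73.000000, DF = 0.733731, PV = 53.562361
  t = 10.0000: CF_t = 1073.000000, DF = 0.708919, PV = 760.669887
Price P = sum_t PV_t = 1316.031002
First compute Macaulay numerator sum_t t * PV_t:
  t * PV_t at t = 1.0000: 70.531401
  t * PV_t at t = 2.0000: 136.292562
  t * PV_t at t = 3.0000: 197.525453
  t * PV_t at t = 4.0000: 254.461130
  t * PV_t at t = 5.0000: 307.320206
  t * PV_t at t = 6.0000: 356.313282
  t * PV_t at t = 7.0000: 401.641381
  t * PV_t at t = 8.0000: 443.496349
  t * PV_t at t = 9.0000: 482.061249
  t * PV_t at t = 10.0000: 7606.698871
Macaulay duration D = 10256.341884 / 1316.031002 = 7.793389
Modified duration = D / (1 + y/m) = 7.793389 / (1 + 0.035000) = 7.529845


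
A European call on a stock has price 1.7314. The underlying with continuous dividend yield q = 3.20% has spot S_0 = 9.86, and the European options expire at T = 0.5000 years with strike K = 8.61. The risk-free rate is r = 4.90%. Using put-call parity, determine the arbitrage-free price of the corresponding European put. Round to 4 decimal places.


Answer: Put price = 0.4295

Derivation:
Put-call parity: C - P = S_0 * exp(-qT) - K * exp(-rT).
S_0 * exp(-qT) = 9.8600 * 0.98412732 = 9.70349538
K * exp(-rT) = 8.6100 * 0.97579769 = 8.40161810
P = C - S*exp(-qT) + K*exp(-rT)
P = 1.7314 - 9.70349538 + 8.40161810 = 0.4295


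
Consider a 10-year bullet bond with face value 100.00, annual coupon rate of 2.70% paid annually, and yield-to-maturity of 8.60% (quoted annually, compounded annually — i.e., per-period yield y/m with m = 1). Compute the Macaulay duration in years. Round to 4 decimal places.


Coupon per period c = face * coupon_rate / m = 2.700000
Periods per year m = 1; per-period yield y/m = 0.086000
Number of cashflows N = 10
Cashflows (t years, CF_t, discount factor 1/(1+y/m)^(m*t), PV):
  t = 1.0000: CF_t = 2.700000, DF = 0.920810, PV = 2.486188
  t = 2.0000: CF_t = 2.700000, DF = 0.847892, PV = 2.289307
  t = 3.0000: CF_t = 2.700000, DF = 0.780747, PV = 2.108018
  t = 4.0000: CF_t = 2.700000, DF = 0.718920, PV = 1.941085
  t = 5.0000: CF_t = 2.700000, DF = 0.661989, PV = 1.787371
  t = 6.0000: CF_t = 2.700000, DF = 0.609566, PV = 1.645829
  t = 7.0000: CF_t = 2.700000, DF = 0.561295, PV = 1.515497
  t = 8.0000: CF_t = 2.700000, DF = 0.516846, PV = 1.395485
  t = 9.0000: CF_t = 2.700000, DF = 0.475917, PV = 1.284977
  t = 10.0000: CF_t = 102.700000, DF = 0.438230, PV = 45.006184
Price P = sum_t PV_t = 61.459940
Macaulay numerator sum_t t * PV_t:
  t * PV_t at t = 1.0000: 2.486188
  t * PV_t at t = 2.0000: 4.578615
  t * PV_t at t = 3.0000: 6.324054
  t * PV_t at t = 4.0000: 7.764338
  t * PV_t at t = 5.0000: 8.936854
  t * PV_t at t = 6.0000: 9.874976
  t * PV_t at t = 7.0000: 10.608477
  t * PV_t at t = 8.0000: 11.163880
  t * PV_t at t = 9.0000: 11.564793
  t * PV_t at t = 10.0000: 450.061840
Macaulay duration D = (sum_t t * PV_t) / P = 523.364013 / 61.459940 = 8.515531

Answer: Macaulay duration = 8.5155 years


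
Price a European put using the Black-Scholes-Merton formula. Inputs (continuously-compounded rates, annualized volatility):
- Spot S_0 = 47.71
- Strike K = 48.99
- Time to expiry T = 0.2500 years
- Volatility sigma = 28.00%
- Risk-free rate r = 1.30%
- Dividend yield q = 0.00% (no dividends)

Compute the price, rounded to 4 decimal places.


Answer: Price = 3.2912

Derivation:
d1 = (ln(S/K) + (r - q + 0.5*sigma^2) * T) / (sigma * sqrt(T)) = -0.09589412
d2 = d1 - sigma * sqrt(T) = -0.23589412
exp(-rT) = 0.99675528; exp(-qT) = 1.00000000
P = K * exp(-rT) * N(-d2) - S_0 * exp(-qT) * N(-d1)
N(-d1) = 0.53819767; N(-d2) = 0.59324258
P = 48.9900 * 0.99675528 * 0.59324258 - 47.7100 * 1.00000000 * 0.53819767 = 3.2912


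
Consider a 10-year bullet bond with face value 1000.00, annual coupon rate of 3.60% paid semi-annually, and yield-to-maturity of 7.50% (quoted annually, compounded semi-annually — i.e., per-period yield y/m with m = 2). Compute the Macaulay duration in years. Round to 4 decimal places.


Coupon per period c = face * coupon_rate / m = 18.000000
Periods per year m = 2; per-period yield y/m = 0.037500
Number of cashflows N = 20
Cashflows (t years, CF_t, discount factor 1/(1+y/m)^(m*t), PV):
  t = 0.5000: CF_t = 18.000000, DF = 0.963855, PV = 17.349398
  t = 1.0000: CF_t = 18.000000, DF = 0.929017, PV = 16.722311
  t = 1.5000: CF_t = 18.000000, DF = 0.895438, PV = 16.117890
  t = 2.0000: CF_t = 18.000000, DF = 0.863073, PV = 15.535316
  t = 2.5000: CF_t = 18.000000, DF = 0.831878, PV = 14.973798
  t = 3.0000: CF_t = 18.000000, DF = 0.801810, PV = 14.432577
  t = 3.5000: CF_t = 18.000000, DF = 0.772829, PV = 13.910917
  t = 4.0000: CF_t = 18.000000, DF = 0.744895, PV = 13.408113
  t = 4.5000: CF_t = 18.000000, DF = 0.717971, PV = 12.923482
  t = 5.0000: CF_t = 18.000000, DF = 0.692020, PV = 12.456369
  t = 5.5000: CF_t = 18.000000, DF = 0.667008, PV = 12.006138
  t = 6.0000: CF_t = 18.000000, DF = 0.642899, PV = 11.572182
  t = 6.5000: CF_t = 18.000000, DF = 0.619662, PV = 11.153910
  t = 7.0000: CF_t = 18.000000, DF = 0.597264, PV = 10.750757
  t = 7.5000: CF_t = 18.000000, DF = 0.575676, PV = 10.362175
  t = 8.0000: CF_t = 18.000000, DF = 0.554869, PV = 9.987639
  t = 8.5000: CF_t = 18.000000, DF = 0.534813, PV = 9.626640
  t = 9.0000: CF_t = 18.000000, DF = 0.515483, PV = 9.278689
  t = 9.5000: CF_t = 18.000000, DF = 0.496851, PV = 8.943314
  t = 10.0000: CF_t = 1018.000000, DF = 0.478892, PV = 487.512404
Price P = sum_t PV_t = 729.024018
Macaulay numerator sum_t t * PV_t:
  t * PV_t at t = 0.5000: 8.674699
  t * PV_t at t = 1.0000: 16.722311
  t * PV_t at t = 1.5000: 24.176835
  t * PV_t at t = 2.0000: 31.070631
  t * PV_t at t = 2.5000: 37.434496
  t * PV_t at t = 3.0000: 43.297730
  t * PV_t at t = 3.5000: 48.688210
  t * PV_t at t = 4.0000: 53.632452
  t * PV_t at t = 4.5000: 58.155671
  t * PV_t at t = 5.0000: 62.281843
  t * PV_t at t = 5.5000: 66.033761
  t * PV_t at t = 6.0000: 69.433090
  t * PV_t at t = 6.5000: 72.500415
  t * PV_t at t = 7.0000: 75.255296
  t * PV_t at t = 7.5000: 77.716313
  t * PV_t at t = 8.0000: 79.901109
  t * PV_t at t = 8.5000: 81.826437
  t * PV_t at t = 9.0000: 83.508199
  t * PV_t at t = 9.5000: 84.961488
  t * PV_t at t = 10.0000: 4875.124042
Macaulay duration D = (sum_t t * PV_t) / P = 5950.395027 / 729.024018 = 8.162139

Answer: Macaulay duration = 8.1621 years


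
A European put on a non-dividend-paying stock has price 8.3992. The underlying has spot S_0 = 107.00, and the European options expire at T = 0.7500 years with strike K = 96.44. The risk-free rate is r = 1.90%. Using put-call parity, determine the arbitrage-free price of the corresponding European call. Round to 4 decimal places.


Put-call parity: C - P = S_0 * exp(-qT) - K * exp(-rT).
S_0 * exp(-qT) = 107.0000 * 1.00000000 = 107.00000000
K * exp(-rT) = 96.4400 * 0.98585105 = 95.07547533
C = P + S*exp(-qT) - K*exp(-rT)
C = 8.3992 + 107.00000000 - 95.07547533 = 20.3237

Answer: Call price = 20.3237


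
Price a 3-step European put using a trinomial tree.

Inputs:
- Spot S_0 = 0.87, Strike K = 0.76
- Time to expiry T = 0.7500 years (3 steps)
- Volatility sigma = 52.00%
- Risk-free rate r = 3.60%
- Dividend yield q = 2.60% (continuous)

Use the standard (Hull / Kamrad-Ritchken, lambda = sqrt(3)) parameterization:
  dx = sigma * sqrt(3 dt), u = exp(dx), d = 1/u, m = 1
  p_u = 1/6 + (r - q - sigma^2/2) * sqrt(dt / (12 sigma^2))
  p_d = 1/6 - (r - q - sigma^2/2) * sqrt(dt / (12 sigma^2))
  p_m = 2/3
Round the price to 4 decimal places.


Answer: Price = V(0,0) = 0.0933

Derivation:
dt = T/N = 0.250000; dx = sigma*sqrt(3*dt) = 0.450333
u = exp(dx) = 1.568835; d = 1/u = 0.637416
p_u = 0.131915, p_m = 0.666667, p_d = 0.201419
Discount per step: exp(-r*dt) = 0.991040
Stock lattice S(k, j) with j the centered position index:
  k=0: S(0,+0) = 0.8700
  k=1: S(1,-1) = 0.5546; S(1,+0) = 0.8700; S(1,+1) = 1.3649
  k=2: S(2,-2) = 0.3535; S(2,-1) = 0.5546; S(2,+0) = 0.8700; S(2,+1) = 1.3649; S(2,+2) = 2.1413
  k=3: S(3,-3) = 0.2253; S(3,-2) = 0.3535; S(3,-1) = 0.5546; S(3,+0) = 0.8700; S(3,+1) = 1.3649; S(3,+2) = 2.1413; S(3,+3) = 3.3593
Terminal payoffs V(N, j) = max(K - S_T, 0):
  V(3,-3) = 0.534686; V(3,-2) = 0.406520; V(3,-1) = 0.205448; V(3,+0) = 0.000000; V(3,+1) = 0.000000; V(3,+2) = 0.000000; V(3,+3) = 0.000000
Backward induction: V(k, j) = exp(-r*dt) * [p_u * V(k+1, j+1) + p_m * V(k+1, j) + p_d * V(k+1, j-1)]
  V(2,-2) = exp(-r*dt) * [p_u*0.205448 + p_m*0.406520 + p_d*0.534686] = 0.402175
  V(2,-1) = exp(-r*dt) * [p_u*0.000000 + p_m*0.205448 + p_d*0.406520] = 0.216886
  V(2,+0) = exp(-r*dt) * [p_u*0.000000 + p_m*0.000000 + p_d*0.205448] = 0.041010
  V(2,+1) = exp(-r*dt) * [p_u*0.000000 + p_m*0.000000 + p_d*0.000000] = 0.000000
  V(2,+2) = exp(-r*dt) * [p_u*0.000000 + p_m*0.000000 + p_d*0.000000] = 0.000000
  V(1,-1) = exp(-r*dt) * [p_u*0.041010 + p_m*0.216886 + p_d*0.402175] = 0.228936
  V(1,+0) = exp(-r*dt) * [p_u*0.000000 + p_m*0.041010 + p_d*0.216886] = 0.070389
  V(1,+1) = exp(-r*dt) * [p_u*0.000000 + p_m*0.000000 + p_d*0.041010] = 0.008186
  V(0,+0) = exp(-r*dt) * [p_u*0.008186 + p_m*0.070389 + p_d*0.228936] = 0.093274


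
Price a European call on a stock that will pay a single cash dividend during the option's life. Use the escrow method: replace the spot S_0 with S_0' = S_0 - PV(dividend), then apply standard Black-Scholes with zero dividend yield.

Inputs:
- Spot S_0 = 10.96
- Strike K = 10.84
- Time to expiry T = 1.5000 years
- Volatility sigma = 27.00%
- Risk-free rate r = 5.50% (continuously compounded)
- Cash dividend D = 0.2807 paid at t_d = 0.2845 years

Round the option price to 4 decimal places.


Answer: Price = 1.7362

Derivation:
PV(D) = D * exp(-r * t_d) = 0.2807 * 0.98447429 = 0.27634193
S_0' = S_0 - PV(D) = 10.9600 - 0.27634193 = 10.68365807
d1 = (ln(S_0'/K) + (r + sigma^2/2)*T) / (sigma*sqrt(T)) = 0.37089295
d2 = d1 - sigma*sqrt(T) = 0.04021184
exp(-rT) = 0.92081144
N(d1) = 0.64464137; N(d2) = 0.51603788
C = S_0' * N(d1) - K * exp(-rT) * N(d2) = 10.68365807 * 0.64464137 - 10.8400 * 0.92081144 * 0.51603788 = 1.7362


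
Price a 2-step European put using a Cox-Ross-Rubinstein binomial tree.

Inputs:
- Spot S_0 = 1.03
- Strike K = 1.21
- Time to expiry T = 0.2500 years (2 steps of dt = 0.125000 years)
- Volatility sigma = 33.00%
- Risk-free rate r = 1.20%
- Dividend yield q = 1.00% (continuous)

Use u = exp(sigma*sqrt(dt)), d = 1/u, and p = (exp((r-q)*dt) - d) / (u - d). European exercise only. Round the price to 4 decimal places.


Answer: Price = V(0,0) = 0.1991

Derivation:
dt = T/N = 0.125000
u = exp(sigma*sqrt(dt)) = 1.123751; d = 1/u = 0.889876
p = (exp((r-q)*dt) - d) / (u - d) = 0.471934
Discount per step: exp(-r*dt) = 0.998501
Stock lattice S(k, i) with i counting down-moves:
  k=0: S(0,0) = 1.0300
  k=1: S(1,0) = 1.1575; S(1,1) = 0.9166
  k=2: S(2,0) = 1.3007; S(2,1) = 1.0300; S(2,2) = 0.8156
Terminal payoffs V(N, i) = max(K - S_T, 0):
  V(2,0) = 0.000000; V(2,1) = 0.180000; V(2,2) = 0.394363
Backward induction: V(k, i) = exp(-r*dt) * [p * V(k+1, i) + (1-p) * V(k+1, i+1)].
  V(1,0) = exp(-r*dt) * [p*0.000000 + (1-p)*0.180000] = 0.094909
  V(1,1) = exp(-r*dt) * [p*0.180000 + (1-p)*0.394363] = 0.292759
  V(0,0) = exp(-r*dt) * [p*0.094909 + (1-p)*0.292759] = 0.199088


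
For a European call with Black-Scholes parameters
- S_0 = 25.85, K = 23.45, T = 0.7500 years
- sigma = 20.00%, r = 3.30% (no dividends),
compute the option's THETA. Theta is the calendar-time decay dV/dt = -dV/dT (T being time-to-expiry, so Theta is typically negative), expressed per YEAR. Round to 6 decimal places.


Answer: Theta = -1.422786

Derivation:
d1 = 0.7920674467; d2 = 0.6188623659
phi(d1) = 0.2915266210; exp(-qT) = 1.0000000000; exp(-rT) = 0.9755537700
Theta = -S*exp(-qT)*phi(d1)*sigma/(2*sqrt(T)) - r*K*exp(-rT)*N(d2) + q*S*exp(-qT)*N(d1)
N(d1) = 0.7858393249; N(d2) = 0.7319964836; sqrt(T) = 0.8660254038
Term 1 = -25.8500 * 1.0000000000 * 0.2915266210 * 0.2000 / (2 * 0.8660254038) = -0.8701780710
Term 2 = -0.0330 * 23.4500 * 0.9755537700 * 0.7319964836 = -0.5526077779
Term 3 = 0 (no dividend yield, q = 0)
Theta = -0.8701780710 + (-0.5526077779) + (0.0000000000) = -1.422786


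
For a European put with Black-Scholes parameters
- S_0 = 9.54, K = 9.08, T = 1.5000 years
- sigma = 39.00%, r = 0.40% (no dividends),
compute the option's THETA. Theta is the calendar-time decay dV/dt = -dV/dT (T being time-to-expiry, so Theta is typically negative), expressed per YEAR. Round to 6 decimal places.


d1 = 0.3548500272; d2 = -0.1228004727
phi(d1) = 0.3745995074; exp(-qT) = 1.0000000000; exp(-rT) = 0.9940179641
Theta = -S*exp(-qT)*phi(d1)*sigma/(2*sqrt(T)) + r*K*exp(-rT)*N(-d2) - q*S*exp(-qT)*N(-d1)
N(-d1) = 0.3613509739; N(-d2) = 0.5488674500; sqrt(T) = 1.2247448714
Term 1 = -9.5400 * 1.0000000000 * 0.3745995074 * 0.3900 / (2 * 1.2247448714) = -0.5689899014
Term 2 = 0.0040 * 9.0800 * 0.9940179641 * 0.5488674500 = 0.0198156147
Term 3 = 0 (no dividend yield, q = 0)
Theta = -0.5689899014 + (0.0198156147) + (0.0000000000) = -0.549174

Answer: Theta = -0.549174


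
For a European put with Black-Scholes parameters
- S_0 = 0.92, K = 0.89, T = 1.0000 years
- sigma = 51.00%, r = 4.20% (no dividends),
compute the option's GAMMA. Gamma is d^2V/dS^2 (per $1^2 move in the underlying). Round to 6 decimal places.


d1 = 0.4023572692; d2 = -0.1076427308
phi(d1) = 0.3679220370; exp(-qT) = 1.0000000000; exp(-rT) = 0.9588697806
Gamma = exp(-qT) * phi(d1) / (S * sigma * sqrt(T)) = 1.0000000000 * 0.3679220370 / (0.9200 * 0.5100 * 1.0000000000) = 0.784148

Answer: Gamma = 0.784148


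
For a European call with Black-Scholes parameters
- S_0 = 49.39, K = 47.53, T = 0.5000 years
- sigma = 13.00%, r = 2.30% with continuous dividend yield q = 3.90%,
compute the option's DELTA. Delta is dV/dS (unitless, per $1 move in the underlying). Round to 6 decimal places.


Answer: Delta = 0.634248

Derivation:
d1 = 0.3765276590; d2 = 0.2846037774
phi(d1) = 0.3716416958; exp(-qT) = 0.9806888952; exp(-rT) = 0.9885658722
N(d1) = 0.6467376715
Delta = exp(-qT) * N(d1) = 0.9806888952 * 0.6467376715 = 0.634248


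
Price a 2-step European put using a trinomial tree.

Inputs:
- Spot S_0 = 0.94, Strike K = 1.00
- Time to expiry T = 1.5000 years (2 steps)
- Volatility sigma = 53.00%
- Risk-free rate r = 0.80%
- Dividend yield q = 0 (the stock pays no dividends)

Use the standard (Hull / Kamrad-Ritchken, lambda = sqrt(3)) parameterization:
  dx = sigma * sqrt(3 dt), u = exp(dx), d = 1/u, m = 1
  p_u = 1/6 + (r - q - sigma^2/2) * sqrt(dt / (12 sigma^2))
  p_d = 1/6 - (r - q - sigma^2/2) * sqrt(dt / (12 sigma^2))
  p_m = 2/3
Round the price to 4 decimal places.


dt = T/N = 0.750000; dx = sigma*sqrt(3*dt) = 0.795000
u = exp(dx) = 2.214441; d = 1/u = 0.451581
p_u = 0.104190, p_m = 0.666667, p_d = 0.229143
Discount per step: exp(-r*dt) = 0.994018
Stock lattice S(k, j) with j the centered position index:
  k=0: S(0,+0) = 0.9400
  k=1: S(1,-1) = 0.4245; S(1,+0) = 0.9400; S(1,+1) = 2.0816
  k=2: S(2,-2) = 0.1917; S(2,-1) = 0.4245; S(2,+0) = 0.9400; S(2,+1) = 2.0816; S(2,+2) = 4.6095
Terminal payoffs V(N, j) = max(K - S_T, 0):
  V(2,-2) = 0.808310; V(2,-1) = 0.575514; V(2,+0) = 0.060000; V(2,+1) = 0.000000; V(2,+2) = 0.000000
Backward induction: V(k, j) = exp(-r*dt) * [p_u * V(k+1, j+1) + p_m * V(k+1, j) + p_d * V(k+1, j-1)]
  V(1,-1) = exp(-r*dt) * [p_u*0.060000 + p_m*0.575514 + p_d*0.808310] = 0.571705
  V(1,+0) = exp(-r*dt) * [p_u*0.000000 + p_m*0.060000 + p_d*0.575514] = 0.170847
  V(1,+1) = exp(-r*dt) * [p_u*0.000000 + p_m*0.000000 + p_d*0.060000] = 0.013666
  V(0,+0) = exp(-r*dt) * [p_u*0.013666 + p_m*0.170847 + p_d*0.571705] = 0.244851

Answer: Price = V(0,0) = 0.2449


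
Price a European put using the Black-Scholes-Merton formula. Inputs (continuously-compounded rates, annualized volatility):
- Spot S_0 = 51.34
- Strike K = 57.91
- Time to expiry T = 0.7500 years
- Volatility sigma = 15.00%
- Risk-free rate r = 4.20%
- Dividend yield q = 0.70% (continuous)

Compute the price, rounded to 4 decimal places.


Answer: Price = 5.9943

Derivation:
d1 = (ln(S/K) + (r - q + 0.5*sigma^2) * T) / (sigma * sqrt(T)) = -0.65996837
d2 = d1 - sigma * sqrt(T) = -0.78987218
exp(-rT) = 0.96899096; exp(-qT) = 0.99476376
P = K * exp(-rT) * N(-d2) - S_0 * exp(-qT) * N(-d1)
N(-d1) = 0.74536294; N(-d2) = 0.78519879
P = 57.9100 * 0.96899096 * 0.78519879 - 51.3400 * 0.99476376 * 0.74536294 = 5.9943


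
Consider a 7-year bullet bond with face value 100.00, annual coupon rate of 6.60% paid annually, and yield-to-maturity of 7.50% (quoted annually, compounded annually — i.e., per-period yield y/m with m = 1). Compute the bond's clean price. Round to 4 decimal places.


Coupon per period c = face * coupon_rate / m = 6.600000
Periods per year m = 1; per-period yield y/m = 0.075000
Number of cashflows N = 7
Cashflows (t years, CF_t, discount factor 1/(1+y/m)^(m*t), PV):
  t = 1.0000: CF_t = 6.600000, DF = 0.930233, PV = 6.139535
  t = 2.0000: CF_t = 6.600000, DF = 0.865333, PV = 5.711195
  t = 3.0000: CF_t = 6.600000, DF = 0.804961, PV = 5.312740
  t = 4.0000: CF_t = 6.600000, DF = 0.748801, PV = 4.942083
  t = 5.0000: CF_t = 6.600000, DF = 0.696559, PV = 4.597287
  t = 6.0000: CF_t = 6.600000, DF = 0.647962, PV = 4.276546
  t = 7.0000: CF_t = 106.600000, DF = 0.602755, PV = 64.253672
Price P = sum_t PV_t = 95.233059

Answer: Price = 95.2331


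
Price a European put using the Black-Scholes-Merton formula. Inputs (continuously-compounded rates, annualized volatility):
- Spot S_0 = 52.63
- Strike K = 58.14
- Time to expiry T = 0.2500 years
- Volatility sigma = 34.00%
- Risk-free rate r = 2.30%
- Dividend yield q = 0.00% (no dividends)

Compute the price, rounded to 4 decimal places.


Answer: Price = 6.8825

Derivation:
d1 = (ln(S/K) + (r - q + 0.5*sigma^2) * T) / (sigma * sqrt(T)) = -0.46686821
d2 = d1 - sigma * sqrt(T) = -0.63686821
exp(-rT) = 0.99426650; exp(-qT) = 1.00000000
P = K * exp(-rT) * N(-d2) - S_0 * exp(-qT) * N(-d1)
N(-d1) = 0.67970291; N(-d2) = 0.73789465
P = 58.1400 * 0.99426650 * 0.73789465 - 52.6300 * 1.00000000 * 0.67970291 = 6.8825


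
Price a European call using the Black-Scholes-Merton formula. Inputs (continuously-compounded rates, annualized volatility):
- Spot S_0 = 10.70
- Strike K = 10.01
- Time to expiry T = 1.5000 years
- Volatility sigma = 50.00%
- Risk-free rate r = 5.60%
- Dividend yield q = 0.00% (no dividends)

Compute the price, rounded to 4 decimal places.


Answer: Price = 3.2117

Derivation:
d1 = (ln(S/K) + (r - q + 0.5*sigma^2) * T) / (sigma * sqrt(T)) = 0.55221158
d2 = d1 - sigma * sqrt(T) = -0.06016086
exp(-rT) = 0.91943126; exp(-qT) = 1.00000000
C = S_0 * exp(-qT) * N(d1) - K * exp(-rT) * N(d2)
N(d1) = 0.70959830; N(d2) = 0.47601376
C = 10.7000 * 1.00000000 * 0.70959830 - 10.0100 * 0.91943126 * 0.47601376 = 3.2117


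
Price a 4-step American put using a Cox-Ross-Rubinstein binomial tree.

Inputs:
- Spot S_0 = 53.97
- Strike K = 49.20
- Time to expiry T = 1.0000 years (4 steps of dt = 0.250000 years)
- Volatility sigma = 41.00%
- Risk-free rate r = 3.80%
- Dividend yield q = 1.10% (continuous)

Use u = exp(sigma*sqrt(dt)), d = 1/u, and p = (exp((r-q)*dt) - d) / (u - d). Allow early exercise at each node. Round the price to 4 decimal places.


Answer: Price = V(0,0) = 5.7232

Derivation:
dt = T/N = 0.250000
u = exp(sigma*sqrt(dt)) = 1.227525; d = 1/u = 0.814647
p = (exp((r-q)*dt) - d) / (u - d) = 0.465333
Discount per step: exp(-r*dt) = 0.990545
Stock lattice S(k, i) with i counting down-moves:
  k=0: S(0,0) = 53.9700
  k=1: S(1,0) = 66.2495; S(1,1) = 43.9665
  k=2: S(2,0) = 81.3230; S(2,1) = 53.9700; S(2,2) = 35.8172
  k=3: S(3,0) = 99.8260; S(3,1) = 66.2495; S(3,2) = 43.9665; S(3,3) = 29.1784
  k=4: S(4,0) = 122.5389; S(4,1) = 81.3230; S(4,2) = 53.9700; S(4,3) = 35.8172; S(4,4) = 23.7701
Terminal payoffs V(N, i) = max(K - S_T, 0):
  V(4,0) = 0.000000; V(4,1) = 0.000000; V(4,2) = 0.000000; V(4,3) = 13.382796; V(4,4) = 25.429904
Backward induction: V(k, i) = exp(-r*dt) * [p * V(k+1, i) + (1-p) * V(k+1, i+1)]; then take max(V_cont, immediate exercise) for American.
  V(3,0) = exp(-r*dt) * [p*0.000000 + (1-p)*0.000000] = 0.000000; exercise = 0.000000; V(3,0) = max -> 0.000000
  V(3,1) = exp(-r*dt) * [p*0.000000 + (1-p)*0.000000] = 0.000000; exercise = 0.000000; V(3,1) = max -> 0.000000
  V(3,2) = exp(-r*dt) * [p*0.000000 + (1-p)*13.382796] = 7.087690; exercise = 5.233484; V(3,2) = max -> 7.087690
  V(3,3) = exp(-r*dt) * [p*13.382796 + (1-p)*25.429904] = 19.636554; exercise = 20.021611; V(3,3) = max -> 20.021611
  V(2,0) = exp(-r*dt) * [p*0.000000 + (1-p)*0.000000] = 0.000000; exercise = 0.000000; V(2,0) = max -> 0.000000
  V(2,1) = exp(-r*dt) * [p*0.000000 + (1-p)*7.087690] = 3.753726; exercise = 0.000000; V(2,1) = max -> 3.753726
  V(2,2) = exp(-r*dt) * [p*7.087690 + (1-p)*20.021611] = 13.870635; exercise = 13.382796; V(2,2) = max -> 13.870635
  V(1,0) = exp(-r*dt) * [p*0.000000 + (1-p)*3.753726] = 1.988018; exercise = 0.000000; V(1,0) = max -> 1.988018
  V(1,1) = exp(-r*dt) * [p*3.753726 + (1-p)*13.870635] = 9.076271; exercise = 5.233484; V(1,1) = max -> 9.076271
  V(0,0) = exp(-r*dt) * [p*1.988018 + (1-p)*9.076271] = 5.723245; exercise = 0.000000; V(0,0) = max -> 5.723245


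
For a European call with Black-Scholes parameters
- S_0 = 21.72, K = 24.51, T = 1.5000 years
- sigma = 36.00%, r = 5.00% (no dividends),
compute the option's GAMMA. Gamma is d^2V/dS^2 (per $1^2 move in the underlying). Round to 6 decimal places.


Answer: Gamma = 0.041377

Derivation:
d1 = 0.1164693760; d2 = -0.3244387777
phi(d1) = 0.3962455869; exp(-qT) = 1.0000000000; exp(-rT) = 0.9277434863
Gamma = exp(-qT) * phi(d1) / (S * sigma * sqrt(T)) = 1.0000000000 * 0.3962455869 / (21.7200 * 0.3600 * 1.2247448714) = 0.041377


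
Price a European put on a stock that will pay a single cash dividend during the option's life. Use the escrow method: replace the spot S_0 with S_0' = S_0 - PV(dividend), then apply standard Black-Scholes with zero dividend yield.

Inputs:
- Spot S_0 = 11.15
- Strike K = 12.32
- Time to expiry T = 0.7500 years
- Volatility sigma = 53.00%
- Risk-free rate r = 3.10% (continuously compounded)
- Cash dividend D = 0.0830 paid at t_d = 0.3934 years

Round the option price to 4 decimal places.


Answer: Price = 2.6157

Derivation:
PV(D) = D * exp(-r * t_d) = 0.0830 * 0.98787866 = 0.08199393
S_0' = S_0 - PV(D) = 11.1500 - 0.08199393 = 11.06800607
d1 = (ln(S_0'/K) + (r + sigma^2/2)*T) / (sigma*sqrt(T)) = 0.04667202
d2 = d1 - sigma*sqrt(T) = -0.41232144
exp(-rT) = 0.97701820
N(-d1) = 0.48138732; N(-d2) = 0.65994808
P = K * exp(-rT) * N(-d2) - S_0' * N(-d1) = 12.3200 * 0.97701820 * 0.65994808 - 11.06800607 * 0.48138732 = 2.6157


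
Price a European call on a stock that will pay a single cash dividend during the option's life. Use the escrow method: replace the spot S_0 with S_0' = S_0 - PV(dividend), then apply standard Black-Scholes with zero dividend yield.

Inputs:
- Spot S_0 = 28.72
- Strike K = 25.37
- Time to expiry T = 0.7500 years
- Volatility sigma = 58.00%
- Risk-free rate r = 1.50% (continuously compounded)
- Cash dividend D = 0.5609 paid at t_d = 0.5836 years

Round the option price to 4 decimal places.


Answer: Price = 6.9551

Derivation:
PV(D) = D * exp(-r * t_d) = 0.5609 * 0.99128420 = 0.55601131
S_0' = S_0 - PV(D) = 28.7200 - 0.55601131 = 28.16398869
d1 = (ln(S_0'/K) + (r + sigma^2/2)*T) / (sigma*sqrt(T)) = 0.48154355
d2 = d1 - sigma*sqrt(T) = -0.02075118
exp(-rT) = 0.98881304
N(d1) = 0.68493488; N(d2) = 0.49172207
C = S_0' * N(d1) - K * exp(-rT) * N(d2) = 28.16398869 * 0.68493488 - 25.3700 * 0.98881304 * 0.49172207 = 6.9551


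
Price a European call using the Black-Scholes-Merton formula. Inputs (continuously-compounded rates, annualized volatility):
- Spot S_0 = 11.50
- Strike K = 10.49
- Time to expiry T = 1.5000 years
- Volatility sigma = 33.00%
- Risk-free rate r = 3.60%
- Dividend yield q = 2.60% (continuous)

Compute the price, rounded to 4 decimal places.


d1 = (ln(S/K) + (r - q + 0.5*sigma^2) * T) / (sigma * sqrt(T)) = 0.46663921
d2 = d1 - sigma * sqrt(T) = 0.06247340
exp(-rT) = 0.94743211; exp(-qT) = 0.96175071
C = S_0 * exp(-qT) * N(d1) - K * exp(-rT) * N(d2)
N(d1) = 0.67962099; N(d2) = 0.52490708
C = 11.5000 * 0.96175071 * 0.67962099 - 10.4900 * 0.94743211 * 0.52490708 = 2.2999

Answer: Price = 2.2999


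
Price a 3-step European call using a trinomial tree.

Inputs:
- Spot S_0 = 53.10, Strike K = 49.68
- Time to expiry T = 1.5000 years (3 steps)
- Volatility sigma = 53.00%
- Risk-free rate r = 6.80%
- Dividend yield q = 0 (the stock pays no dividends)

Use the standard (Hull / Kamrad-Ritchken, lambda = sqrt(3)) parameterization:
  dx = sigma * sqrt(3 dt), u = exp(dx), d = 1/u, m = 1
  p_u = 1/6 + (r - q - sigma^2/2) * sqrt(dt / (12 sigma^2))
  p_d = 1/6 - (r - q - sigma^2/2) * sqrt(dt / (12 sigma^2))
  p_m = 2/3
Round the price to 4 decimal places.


Answer: Price = V(0,0) = 16.2690

Derivation:
dt = T/N = 0.500000; dx = sigma*sqrt(3*dt) = 0.649115
u = exp(dx) = 1.913846; d = 1/u = 0.522508
p_u = 0.138763, p_m = 0.666667, p_d = 0.194570
Discount per step: exp(-r*dt) = 0.966572
Stock lattice S(k, j) with j the centered position index:
  k=0: S(0,+0) = 53.1000
  k=1: S(1,-1) = 27.7452; S(1,+0) = 53.1000; S(1,+1) = 101.6252
  k=2: S(2,-2) = 14.4971; S(2,-1) = 27.7452; S(2,+0) = 53.1000; S(2,+1) = 101.6252; S(2,+2) = 194.4950
  k=3: S(3,-3) = 7.5748; S(3,-2) = 14.4971; S(3,-1) = 27.7452; S(3,+0) = 53.1000; S(3,+1) = 101.6252; S(3,+2) = 194.4950; S(3,+3) = 372.2335
Terminal payoffs V(N, j) = max(S_T - K, 0):
  V(3,-3) = 0.000000; V(3,-2) = 0.000000; V(3,-1) = 0.000000; V(3,+0) = 3.420000; V(3,+1) = 51.945218; V(3,+2) = 144.815007; V(3,+3) = 322.553473
Backward induction: V(k, j) = exp(-r*dt) * [p_u * V(k+1, j+1) + p_m * V(k+1, j) + p_d * V(k+1, j-1)]
  V(2,-2) = exp(-r*dt) * [p_u*0.000000 + p_m*0.000000 + p_d*0.000000] = 0.000000
  V(2,-1) = exp(-r*dt) * [p_u*3.420000 + p_m*0.000000 + p_d*0.000000] = 0.458706
  V(2,+0) = exp(-r*dt) * [p_u*51.945218 + p_m*3.420000 + p_d*0.000000] = 9.170916
  V(2,+1) = exp(-r*dt) * [p_u*144.815007 + p_m*51.945218 + p_d*3.420000] = 53.538956
  V(2,+2) = exp(-r*dt) * [p_u*322.553473 + p_m*144.815007 + p_d*51.945218] = 146.347528
  V(1,-1) = exp(-r*dt) * [p_u*9.170916 + p_m*0.458706 + p_d*0.000000] = 1.525627
  V(1,+0) = exp(-r*dt) * [p_u*53.538956 + p_m*9.170916 + p_d*0.458706] = 13.176724
  V(1,+1) = exp(-r*dt) * [p_u*146.347528 + p_m*53.538956 + p_d*9.170916] = 55.853031
  V(0,+0) = exp(-r*dt) * [p_u*55.853031 + p_m*13.176724 + p_d*1.525627] = 16.269017
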